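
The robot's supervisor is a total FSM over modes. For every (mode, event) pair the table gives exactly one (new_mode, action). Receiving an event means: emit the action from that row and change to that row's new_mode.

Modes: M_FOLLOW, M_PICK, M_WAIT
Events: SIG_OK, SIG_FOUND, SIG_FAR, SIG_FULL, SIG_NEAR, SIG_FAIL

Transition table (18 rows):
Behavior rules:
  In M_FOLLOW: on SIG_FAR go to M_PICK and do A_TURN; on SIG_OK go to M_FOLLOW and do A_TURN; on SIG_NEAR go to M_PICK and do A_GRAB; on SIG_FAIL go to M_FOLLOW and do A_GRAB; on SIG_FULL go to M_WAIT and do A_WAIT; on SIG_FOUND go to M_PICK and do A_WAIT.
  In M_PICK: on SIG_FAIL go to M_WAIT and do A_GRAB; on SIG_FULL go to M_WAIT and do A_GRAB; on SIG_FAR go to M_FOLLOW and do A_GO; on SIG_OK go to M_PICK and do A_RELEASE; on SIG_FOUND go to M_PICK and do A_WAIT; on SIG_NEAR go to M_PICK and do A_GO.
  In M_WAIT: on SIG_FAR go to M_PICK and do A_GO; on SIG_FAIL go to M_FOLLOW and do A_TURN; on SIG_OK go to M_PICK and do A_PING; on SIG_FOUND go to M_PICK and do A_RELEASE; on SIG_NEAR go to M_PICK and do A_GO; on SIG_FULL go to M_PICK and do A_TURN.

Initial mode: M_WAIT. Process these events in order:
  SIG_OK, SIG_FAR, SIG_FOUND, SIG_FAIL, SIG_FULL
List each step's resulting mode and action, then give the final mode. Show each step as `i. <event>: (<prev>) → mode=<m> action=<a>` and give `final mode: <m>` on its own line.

final mode: M_PICK

1. SIG_OK: (M_WAIT) → mode=M_PICK action=A_PING
2. SIG_FAR: (M_PICK) → mode=M_FOLLOW action=A_GO
3. SIG_FOUND: (M_FOLLOW) → mode=M_PICK action=A_WAIT
4. SIG_FAIL: (M_PICK) → mode=M_WAIT action=A_GRAB
5. SIG_FULL: (M_WAIT) → mode=M_PICK action=A_TURN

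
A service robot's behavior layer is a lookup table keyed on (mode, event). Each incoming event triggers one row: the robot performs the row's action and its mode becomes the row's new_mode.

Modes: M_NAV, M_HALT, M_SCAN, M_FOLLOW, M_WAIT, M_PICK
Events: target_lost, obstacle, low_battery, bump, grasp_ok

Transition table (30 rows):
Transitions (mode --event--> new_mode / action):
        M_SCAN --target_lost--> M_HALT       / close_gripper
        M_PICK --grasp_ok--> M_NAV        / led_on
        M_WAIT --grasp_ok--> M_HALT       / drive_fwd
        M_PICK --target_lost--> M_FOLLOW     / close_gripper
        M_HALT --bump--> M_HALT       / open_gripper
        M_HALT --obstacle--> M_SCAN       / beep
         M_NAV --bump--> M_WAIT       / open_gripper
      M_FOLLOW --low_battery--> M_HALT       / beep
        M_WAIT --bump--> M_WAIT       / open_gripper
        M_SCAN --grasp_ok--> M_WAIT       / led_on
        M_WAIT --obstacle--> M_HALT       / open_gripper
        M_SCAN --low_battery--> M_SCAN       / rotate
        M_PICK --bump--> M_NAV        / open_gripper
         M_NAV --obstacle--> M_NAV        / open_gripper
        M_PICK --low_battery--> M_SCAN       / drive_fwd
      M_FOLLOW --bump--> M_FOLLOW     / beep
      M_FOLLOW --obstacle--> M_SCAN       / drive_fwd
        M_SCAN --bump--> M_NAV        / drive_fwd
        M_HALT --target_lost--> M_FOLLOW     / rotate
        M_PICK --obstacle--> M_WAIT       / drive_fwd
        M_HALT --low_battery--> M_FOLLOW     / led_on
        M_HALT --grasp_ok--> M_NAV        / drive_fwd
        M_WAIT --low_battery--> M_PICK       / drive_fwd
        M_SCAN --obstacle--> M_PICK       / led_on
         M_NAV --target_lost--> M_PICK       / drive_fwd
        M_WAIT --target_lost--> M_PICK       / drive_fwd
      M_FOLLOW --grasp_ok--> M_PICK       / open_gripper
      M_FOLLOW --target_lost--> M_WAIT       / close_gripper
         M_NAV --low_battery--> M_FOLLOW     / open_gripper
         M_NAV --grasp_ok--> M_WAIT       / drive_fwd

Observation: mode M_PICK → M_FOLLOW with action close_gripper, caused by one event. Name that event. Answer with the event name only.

try target_lost: (M_PICK, target_lost) → (M_FOLLOW, close_gripper)  ← matches
try obstacle: (M_PICK, obstacle) → (M_WAIT, drive_fwd)
try low_battery: (M_PICK, low_battery) → (M_SCAN, drive_fwd)
try bump: (M_PICK, bump) → (M_NAV, open_gripper)
try grasp_ok: (M_PICK, grasp_ok) → (M_NAV, led_on)

target_lost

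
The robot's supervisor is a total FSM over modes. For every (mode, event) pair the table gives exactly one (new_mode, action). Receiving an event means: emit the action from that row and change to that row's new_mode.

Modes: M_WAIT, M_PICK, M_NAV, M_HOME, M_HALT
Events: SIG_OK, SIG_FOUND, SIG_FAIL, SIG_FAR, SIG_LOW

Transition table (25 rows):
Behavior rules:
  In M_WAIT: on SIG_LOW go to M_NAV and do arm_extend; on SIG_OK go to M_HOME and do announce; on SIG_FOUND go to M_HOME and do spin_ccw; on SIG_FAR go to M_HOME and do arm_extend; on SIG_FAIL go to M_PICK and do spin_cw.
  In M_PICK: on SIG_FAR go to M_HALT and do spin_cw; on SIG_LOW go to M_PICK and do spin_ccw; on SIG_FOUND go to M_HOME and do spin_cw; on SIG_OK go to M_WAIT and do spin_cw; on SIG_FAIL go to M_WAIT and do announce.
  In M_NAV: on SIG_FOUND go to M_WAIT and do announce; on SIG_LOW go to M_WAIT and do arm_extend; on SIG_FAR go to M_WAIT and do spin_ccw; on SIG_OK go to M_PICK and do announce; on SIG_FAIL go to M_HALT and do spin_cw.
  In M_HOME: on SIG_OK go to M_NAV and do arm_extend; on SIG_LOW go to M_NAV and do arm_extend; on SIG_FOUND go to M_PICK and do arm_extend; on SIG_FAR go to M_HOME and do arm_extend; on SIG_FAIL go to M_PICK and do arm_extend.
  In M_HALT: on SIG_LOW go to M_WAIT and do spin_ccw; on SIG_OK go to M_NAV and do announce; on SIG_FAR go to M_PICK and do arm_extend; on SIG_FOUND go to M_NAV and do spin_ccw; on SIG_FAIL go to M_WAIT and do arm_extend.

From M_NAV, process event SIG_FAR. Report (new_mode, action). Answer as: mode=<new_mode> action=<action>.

mode=M_WAIT action=spin_ccw

current mode = M_NAV; filter table to that mode:
  (M_NAV, SIG_FOUND) → (M_WAIT, announce)
  (M_NAV, SIG_LOW) → (M_WAIT, arm_extend)
  (M_NAV, SIG_FAR) → (M_WAIT, spin_ccw)  ← event matches
  (M_NAV, SIG_OK) → (M_PICK, announce)
  (M_NAV, SIG_FAIL) → (M_HALT, spin_cw)
event = SIG_FAR selects (M_WAIT, spin_ccw)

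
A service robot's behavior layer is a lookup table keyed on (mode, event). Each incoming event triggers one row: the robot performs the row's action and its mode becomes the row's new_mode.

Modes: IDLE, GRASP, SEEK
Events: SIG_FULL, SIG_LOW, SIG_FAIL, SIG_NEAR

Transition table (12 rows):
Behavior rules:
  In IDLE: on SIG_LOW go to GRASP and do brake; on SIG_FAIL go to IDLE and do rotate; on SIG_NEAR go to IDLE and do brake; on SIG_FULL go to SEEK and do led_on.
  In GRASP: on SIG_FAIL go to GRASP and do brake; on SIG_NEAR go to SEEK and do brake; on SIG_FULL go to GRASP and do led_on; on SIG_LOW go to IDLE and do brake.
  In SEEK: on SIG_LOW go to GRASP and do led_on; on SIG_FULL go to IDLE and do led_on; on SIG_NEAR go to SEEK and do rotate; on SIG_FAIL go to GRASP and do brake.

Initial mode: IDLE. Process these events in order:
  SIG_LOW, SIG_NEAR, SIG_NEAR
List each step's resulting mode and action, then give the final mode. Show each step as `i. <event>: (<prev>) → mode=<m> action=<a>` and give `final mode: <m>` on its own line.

final mode: SEEK

1. SIG_LOW: (IDLE) → mode=GRASP action=brake
2. SIG_NEAR: (GRASP) → mode=SEEK action=brake
3. SIG_NEAR: (SEEK) → mode=SEEK action=rotate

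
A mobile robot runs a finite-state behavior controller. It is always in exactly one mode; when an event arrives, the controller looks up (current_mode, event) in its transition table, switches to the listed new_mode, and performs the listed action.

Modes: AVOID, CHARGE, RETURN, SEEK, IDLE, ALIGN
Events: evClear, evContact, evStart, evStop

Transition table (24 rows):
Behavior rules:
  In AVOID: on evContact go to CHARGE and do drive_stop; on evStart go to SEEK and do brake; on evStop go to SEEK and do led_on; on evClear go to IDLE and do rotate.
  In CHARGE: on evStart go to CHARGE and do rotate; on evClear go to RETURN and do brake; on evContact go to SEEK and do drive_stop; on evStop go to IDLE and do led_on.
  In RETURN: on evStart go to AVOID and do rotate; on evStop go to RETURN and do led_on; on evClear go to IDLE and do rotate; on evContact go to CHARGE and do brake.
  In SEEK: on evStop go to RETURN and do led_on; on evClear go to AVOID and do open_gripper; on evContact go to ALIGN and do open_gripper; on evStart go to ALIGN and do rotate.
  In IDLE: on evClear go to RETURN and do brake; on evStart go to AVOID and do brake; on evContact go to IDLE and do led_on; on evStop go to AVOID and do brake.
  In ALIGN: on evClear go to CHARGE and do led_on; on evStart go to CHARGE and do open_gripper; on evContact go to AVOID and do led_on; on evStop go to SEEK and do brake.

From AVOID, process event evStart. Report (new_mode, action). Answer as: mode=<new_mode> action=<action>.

mode=SEEK action=brake

current mode = AVOID; filter table to that mode:
  (AVOID, evContact) → (CHARGE, drive_stop)
  (AVOID, evStart) → (SEEK, brake)  ← event matches
  (AVOID, evStop) → (SEEK, led_on)
  (AVOID, evClear) → (IDLE, rotate)
event = evStart selects (SEEK, brake)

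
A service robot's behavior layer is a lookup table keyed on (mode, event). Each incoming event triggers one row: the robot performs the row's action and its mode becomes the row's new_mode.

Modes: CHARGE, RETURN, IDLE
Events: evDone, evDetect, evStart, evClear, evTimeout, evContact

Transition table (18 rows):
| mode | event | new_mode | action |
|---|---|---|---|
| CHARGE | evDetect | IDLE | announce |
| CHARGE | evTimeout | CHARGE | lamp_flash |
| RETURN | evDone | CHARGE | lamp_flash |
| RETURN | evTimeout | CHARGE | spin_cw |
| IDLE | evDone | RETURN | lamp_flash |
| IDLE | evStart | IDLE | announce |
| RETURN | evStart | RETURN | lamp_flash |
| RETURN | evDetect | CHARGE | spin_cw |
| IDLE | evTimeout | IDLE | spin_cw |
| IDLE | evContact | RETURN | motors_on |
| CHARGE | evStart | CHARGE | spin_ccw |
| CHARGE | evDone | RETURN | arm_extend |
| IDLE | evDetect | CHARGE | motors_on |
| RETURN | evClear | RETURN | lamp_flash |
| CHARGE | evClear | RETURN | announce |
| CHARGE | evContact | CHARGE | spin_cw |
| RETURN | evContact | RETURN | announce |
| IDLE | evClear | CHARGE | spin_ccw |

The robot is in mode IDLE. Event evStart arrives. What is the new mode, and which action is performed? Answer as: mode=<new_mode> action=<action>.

mode=IDLE action=announce

current mode = IDLE; filter table to that mode:
  (IDLE, evDone) → (RETURN, lamp_flash)
  (IDLE, evStart) → (IDLE, announce)  ← event matches
  (IDLE, evTimeout) → (IDLE, spin_cw)
  (IDLE, evContact) → (RETURN, motors_on)
  (IDLE, evDetect) → (CHARGE, motors_on)
  (IDLE, evClear) → (CHARGE, spin_ccw)
event = evStart selects (IDLE, announce)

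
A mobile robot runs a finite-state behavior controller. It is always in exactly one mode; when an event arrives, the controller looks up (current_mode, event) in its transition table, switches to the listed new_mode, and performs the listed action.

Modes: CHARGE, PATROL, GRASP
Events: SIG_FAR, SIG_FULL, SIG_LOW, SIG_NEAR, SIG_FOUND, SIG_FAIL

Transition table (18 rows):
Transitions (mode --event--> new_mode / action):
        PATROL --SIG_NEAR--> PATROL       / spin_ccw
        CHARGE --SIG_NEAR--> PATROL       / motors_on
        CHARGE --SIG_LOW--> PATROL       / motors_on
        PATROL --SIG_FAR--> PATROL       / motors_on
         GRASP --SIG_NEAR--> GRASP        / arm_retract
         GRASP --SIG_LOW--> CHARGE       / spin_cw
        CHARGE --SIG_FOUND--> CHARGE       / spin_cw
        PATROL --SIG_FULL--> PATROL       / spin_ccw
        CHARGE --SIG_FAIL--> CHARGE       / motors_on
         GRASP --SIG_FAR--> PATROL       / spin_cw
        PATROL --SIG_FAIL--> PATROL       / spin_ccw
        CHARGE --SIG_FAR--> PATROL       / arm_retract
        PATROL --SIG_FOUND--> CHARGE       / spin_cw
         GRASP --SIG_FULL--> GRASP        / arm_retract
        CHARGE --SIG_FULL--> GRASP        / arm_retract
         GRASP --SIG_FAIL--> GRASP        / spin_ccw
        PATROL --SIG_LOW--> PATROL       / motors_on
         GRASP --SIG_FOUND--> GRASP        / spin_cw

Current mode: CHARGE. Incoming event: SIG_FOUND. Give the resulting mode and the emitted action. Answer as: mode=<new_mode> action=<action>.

mode=CHARGE action=spin_cw

current mode = CHARGE; filter table to that mode:
  (CHARGE, SIG_NEAR) → (PATROL, motors_on)
  (CHARGE, SIG_LOW) → (PATROL, motors_on)
  (CHARGE, SIG_FOUND) → (CHARGE, spin_cw)  ← event matches
  (CHARGE, SIG_FAIL) → (CHARGE, motors_on)
  (CHARGE, SIG_FAR) → (PATROL, arm_retract)
  (CHARGE, SIG_FULL) → (GRASP, arm_retract)
event = SIG_FOUND selects (CHARGE, spin_cw)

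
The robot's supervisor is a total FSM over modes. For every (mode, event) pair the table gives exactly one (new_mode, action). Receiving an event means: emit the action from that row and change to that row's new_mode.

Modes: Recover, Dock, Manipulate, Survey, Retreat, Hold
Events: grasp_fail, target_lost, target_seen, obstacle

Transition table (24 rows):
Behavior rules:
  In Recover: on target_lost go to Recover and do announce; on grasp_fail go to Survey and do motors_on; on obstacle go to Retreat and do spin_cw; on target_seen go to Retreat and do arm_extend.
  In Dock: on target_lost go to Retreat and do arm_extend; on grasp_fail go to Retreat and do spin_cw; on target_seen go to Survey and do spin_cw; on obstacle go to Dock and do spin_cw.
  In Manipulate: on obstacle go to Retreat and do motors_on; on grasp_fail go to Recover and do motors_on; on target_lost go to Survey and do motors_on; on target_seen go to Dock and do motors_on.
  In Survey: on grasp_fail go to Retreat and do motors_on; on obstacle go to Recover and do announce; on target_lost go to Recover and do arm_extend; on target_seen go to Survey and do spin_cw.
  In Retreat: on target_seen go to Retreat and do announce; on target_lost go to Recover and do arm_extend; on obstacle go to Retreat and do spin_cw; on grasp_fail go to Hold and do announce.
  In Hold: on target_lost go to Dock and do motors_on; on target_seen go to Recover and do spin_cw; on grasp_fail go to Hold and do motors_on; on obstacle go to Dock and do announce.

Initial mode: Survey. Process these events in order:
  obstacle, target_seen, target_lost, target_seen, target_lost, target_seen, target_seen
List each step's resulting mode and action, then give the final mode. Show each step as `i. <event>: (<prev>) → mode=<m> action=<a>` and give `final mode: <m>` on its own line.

1. obstacle: (Survey) → mode=Recover action=announce
2. target_seen: (Recover) → mode=Retreat action=arm_extend
3. target_lost: (Retreat) → mode=Recover action=arm_extend
4. target_seen: (Recover) → mode=Retreat action=arm_extend
5. target_lost: (Retreat) → mode=Recover action=arm_extend
6. target_seen: (Recover) → mode=Retreat action=arm_extend
7. target_seen: (Retreat) → mode=Retreat action=announce

final mode: Retreat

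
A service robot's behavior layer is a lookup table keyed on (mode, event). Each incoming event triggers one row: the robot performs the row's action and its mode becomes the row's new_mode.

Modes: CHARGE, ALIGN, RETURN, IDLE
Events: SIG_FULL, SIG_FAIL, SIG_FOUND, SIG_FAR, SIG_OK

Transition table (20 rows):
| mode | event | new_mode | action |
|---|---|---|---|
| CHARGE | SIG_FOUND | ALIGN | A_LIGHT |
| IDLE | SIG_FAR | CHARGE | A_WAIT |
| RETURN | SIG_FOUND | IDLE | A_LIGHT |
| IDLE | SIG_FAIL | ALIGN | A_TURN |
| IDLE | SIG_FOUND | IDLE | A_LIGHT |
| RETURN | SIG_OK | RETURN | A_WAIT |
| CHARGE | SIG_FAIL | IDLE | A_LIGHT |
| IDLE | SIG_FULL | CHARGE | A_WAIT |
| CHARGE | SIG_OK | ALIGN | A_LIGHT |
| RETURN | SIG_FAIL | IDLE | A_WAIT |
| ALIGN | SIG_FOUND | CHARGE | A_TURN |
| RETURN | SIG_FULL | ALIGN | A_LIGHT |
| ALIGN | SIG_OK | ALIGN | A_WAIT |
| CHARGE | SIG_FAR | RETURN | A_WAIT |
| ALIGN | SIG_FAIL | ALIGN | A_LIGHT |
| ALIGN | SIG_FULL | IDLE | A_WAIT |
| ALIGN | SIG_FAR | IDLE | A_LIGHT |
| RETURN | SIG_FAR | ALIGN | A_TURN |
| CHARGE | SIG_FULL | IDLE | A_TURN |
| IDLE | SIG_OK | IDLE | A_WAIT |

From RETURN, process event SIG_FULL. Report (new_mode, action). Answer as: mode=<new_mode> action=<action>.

current mode = RETURN; filter table to that mode:
  (RETURN, SIG_FOUND) → (IDLE, A_LIGHT)
  (RETURN, SIG_OK) → (RETURN, A_WAIT)
  (RETURN, SIG_FAIL) → (IDLE, A_WAIT)
  (RETURN, SIG_FULL) → (ALIGN, A_LIGHT)  ← event matches
  (RETURN, SIG_FAR) → (ALIGN, A_TURN)
event = SIG_FULL selects (ALIGN, A_LIGHT)

mode=ALIGN action=A_LIGHT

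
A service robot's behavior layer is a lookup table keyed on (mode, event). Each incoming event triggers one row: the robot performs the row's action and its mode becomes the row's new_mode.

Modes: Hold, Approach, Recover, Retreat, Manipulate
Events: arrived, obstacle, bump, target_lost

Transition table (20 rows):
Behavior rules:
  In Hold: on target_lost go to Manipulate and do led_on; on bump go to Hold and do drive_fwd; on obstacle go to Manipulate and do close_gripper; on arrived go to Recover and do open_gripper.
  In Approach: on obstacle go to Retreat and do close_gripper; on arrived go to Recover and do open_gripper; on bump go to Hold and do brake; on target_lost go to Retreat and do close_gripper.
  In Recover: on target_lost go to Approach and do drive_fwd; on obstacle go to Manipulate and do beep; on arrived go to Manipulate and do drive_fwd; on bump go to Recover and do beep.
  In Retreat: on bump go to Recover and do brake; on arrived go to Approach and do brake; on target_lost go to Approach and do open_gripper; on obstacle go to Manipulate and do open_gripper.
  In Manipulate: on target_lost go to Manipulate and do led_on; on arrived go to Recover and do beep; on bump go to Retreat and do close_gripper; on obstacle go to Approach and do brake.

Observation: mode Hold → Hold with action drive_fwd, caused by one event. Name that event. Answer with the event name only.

bump

try arrived: (Hold, arrived) → (Recover, open_gripper)
try obstacle: (Hold, obstacle) → (Manipulate, close_gripper)
try bump: (Hold, bump) → (Hold, drive_fwd)  ← matches
try target_lost: (Hold, target_lost) → (Manipulate, led_on)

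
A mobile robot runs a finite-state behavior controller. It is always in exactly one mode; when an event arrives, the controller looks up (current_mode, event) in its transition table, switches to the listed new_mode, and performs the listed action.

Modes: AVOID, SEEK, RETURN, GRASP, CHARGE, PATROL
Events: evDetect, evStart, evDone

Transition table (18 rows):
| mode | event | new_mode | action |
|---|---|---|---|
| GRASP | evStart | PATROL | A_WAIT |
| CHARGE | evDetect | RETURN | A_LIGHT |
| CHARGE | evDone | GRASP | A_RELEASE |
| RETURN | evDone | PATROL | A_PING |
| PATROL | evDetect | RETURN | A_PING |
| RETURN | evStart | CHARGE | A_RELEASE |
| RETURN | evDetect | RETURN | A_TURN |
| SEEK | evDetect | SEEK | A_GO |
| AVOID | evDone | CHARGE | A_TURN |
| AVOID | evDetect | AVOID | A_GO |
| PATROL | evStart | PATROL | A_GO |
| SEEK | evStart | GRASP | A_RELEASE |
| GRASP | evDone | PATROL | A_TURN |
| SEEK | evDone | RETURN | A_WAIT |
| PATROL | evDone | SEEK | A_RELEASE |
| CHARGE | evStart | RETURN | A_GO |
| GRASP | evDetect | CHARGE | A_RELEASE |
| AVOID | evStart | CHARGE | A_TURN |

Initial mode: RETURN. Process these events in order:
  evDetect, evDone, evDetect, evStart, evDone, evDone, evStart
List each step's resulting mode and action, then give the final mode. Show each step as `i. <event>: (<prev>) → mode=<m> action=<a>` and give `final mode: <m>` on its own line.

1. evDetect: (RETURN) → mode=RETURN action=A_TURN
2. evDone: (RETURN) → mode=PATROL action=A_PING
3. evDetect: (PATROL) → mode=RETURN action=A_PING
4. evStart: (RETURN) → mode=CHARGE action=A_RELEASE
5. evDone: (CHARGE) → mode=GRASP action=A_RELEASE
6. evDone: (GRASP) → mode=PATROL action=A_TURN
7. evStart: (PATROL) → mode=PATROL action=A_GO

final mode: PATROL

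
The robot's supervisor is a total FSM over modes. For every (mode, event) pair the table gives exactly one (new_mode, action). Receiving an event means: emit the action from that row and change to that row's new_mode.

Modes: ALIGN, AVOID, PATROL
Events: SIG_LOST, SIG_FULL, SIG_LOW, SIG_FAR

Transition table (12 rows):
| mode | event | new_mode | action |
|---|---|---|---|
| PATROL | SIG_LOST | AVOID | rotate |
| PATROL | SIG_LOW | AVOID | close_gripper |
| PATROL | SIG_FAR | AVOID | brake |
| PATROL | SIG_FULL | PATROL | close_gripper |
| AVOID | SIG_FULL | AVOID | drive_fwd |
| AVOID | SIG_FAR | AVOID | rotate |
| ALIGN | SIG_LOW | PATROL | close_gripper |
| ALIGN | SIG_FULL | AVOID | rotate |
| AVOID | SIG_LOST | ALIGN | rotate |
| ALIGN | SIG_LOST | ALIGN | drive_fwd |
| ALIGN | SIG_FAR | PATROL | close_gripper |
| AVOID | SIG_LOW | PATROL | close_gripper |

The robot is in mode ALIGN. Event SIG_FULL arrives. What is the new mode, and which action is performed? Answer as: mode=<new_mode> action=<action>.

mode=AVOID action=rotate

current mode = ALIGN; filter table to that mode:
  (ALIGN, SIG_LOW) → (PATROL, close_gripper)
  (ALIGN, SIG_FULL) → (AVOID, rotate)  ← event matches
  (ALIGN, SIG_LOST) → (ALIGN, drive_fwd)
  (ALIGN, SIG_FAR) → (PATROL, close_gripper)
event = SIG_FULL selects (AVOID, rotate)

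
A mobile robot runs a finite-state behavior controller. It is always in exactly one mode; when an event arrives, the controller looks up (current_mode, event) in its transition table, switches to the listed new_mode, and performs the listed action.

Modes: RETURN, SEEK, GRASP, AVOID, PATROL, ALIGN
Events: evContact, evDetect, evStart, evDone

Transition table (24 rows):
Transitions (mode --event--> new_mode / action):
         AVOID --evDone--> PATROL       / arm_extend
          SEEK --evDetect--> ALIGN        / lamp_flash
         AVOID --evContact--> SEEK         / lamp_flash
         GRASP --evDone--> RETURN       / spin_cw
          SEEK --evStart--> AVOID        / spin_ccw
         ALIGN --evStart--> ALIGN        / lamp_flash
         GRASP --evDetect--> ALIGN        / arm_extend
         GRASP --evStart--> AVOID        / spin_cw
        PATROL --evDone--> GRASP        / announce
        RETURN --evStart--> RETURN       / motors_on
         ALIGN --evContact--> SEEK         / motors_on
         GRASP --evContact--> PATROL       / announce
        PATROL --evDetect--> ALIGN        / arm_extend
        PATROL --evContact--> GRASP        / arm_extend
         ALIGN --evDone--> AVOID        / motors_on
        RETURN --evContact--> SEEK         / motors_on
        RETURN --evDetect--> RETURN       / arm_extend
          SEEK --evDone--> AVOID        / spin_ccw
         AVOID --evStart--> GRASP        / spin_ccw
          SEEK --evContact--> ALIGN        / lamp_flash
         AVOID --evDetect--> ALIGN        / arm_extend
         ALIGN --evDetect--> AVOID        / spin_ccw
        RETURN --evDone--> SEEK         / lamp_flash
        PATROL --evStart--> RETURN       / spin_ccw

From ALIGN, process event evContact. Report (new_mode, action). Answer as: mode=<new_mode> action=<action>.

mode=SEEK action=motors_on

current mode = ALIGN; filter table to that mode:
  (ALIGN, evStart) → (ALIGN, lamp_flash)
  (ALIGN, evContact) → (SEEK, motors_on)  ← event matches
  (ALIGN, evDone) → (AVOID, motors_on)
  (ALIGN, evDetect) → (AVOID, spin_ccw)
event = evContact selects (SEEK, motors_on)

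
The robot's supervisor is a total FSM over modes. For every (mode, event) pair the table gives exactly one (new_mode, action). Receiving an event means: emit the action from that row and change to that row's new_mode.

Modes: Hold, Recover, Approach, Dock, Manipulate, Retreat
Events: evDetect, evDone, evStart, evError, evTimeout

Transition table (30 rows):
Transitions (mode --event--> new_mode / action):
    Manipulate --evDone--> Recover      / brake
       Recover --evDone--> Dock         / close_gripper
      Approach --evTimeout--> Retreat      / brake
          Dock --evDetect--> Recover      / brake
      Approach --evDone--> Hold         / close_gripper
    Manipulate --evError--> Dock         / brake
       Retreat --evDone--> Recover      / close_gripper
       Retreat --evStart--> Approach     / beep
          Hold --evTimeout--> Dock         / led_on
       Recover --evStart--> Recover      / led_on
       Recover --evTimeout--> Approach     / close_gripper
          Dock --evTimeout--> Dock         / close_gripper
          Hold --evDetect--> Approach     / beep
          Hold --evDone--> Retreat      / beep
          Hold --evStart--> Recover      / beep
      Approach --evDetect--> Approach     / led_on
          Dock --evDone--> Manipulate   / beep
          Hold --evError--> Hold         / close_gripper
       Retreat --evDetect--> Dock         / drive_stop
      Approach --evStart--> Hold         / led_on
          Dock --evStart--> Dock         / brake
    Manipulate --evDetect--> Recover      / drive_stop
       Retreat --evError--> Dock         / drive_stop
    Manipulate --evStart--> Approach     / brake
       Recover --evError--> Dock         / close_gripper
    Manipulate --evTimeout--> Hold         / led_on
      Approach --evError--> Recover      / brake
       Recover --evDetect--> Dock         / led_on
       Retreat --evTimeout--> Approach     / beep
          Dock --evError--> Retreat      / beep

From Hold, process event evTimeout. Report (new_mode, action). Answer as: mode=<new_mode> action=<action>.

current mode = Hold; filter table to that mode:
  (Hold, evTimeout) → (Dock, led_on)  ← event matches
  (Hold, evDetect) → (Approach, beep)
  (Hold, evDone) → (Retreat, beep)
  (Hold, evStart) → (Recover, beep)
  (Hold, evError) → (Hold, close_gripper)
event = evTimeout selects (Dock, led_on)

mode=Dock action=led_on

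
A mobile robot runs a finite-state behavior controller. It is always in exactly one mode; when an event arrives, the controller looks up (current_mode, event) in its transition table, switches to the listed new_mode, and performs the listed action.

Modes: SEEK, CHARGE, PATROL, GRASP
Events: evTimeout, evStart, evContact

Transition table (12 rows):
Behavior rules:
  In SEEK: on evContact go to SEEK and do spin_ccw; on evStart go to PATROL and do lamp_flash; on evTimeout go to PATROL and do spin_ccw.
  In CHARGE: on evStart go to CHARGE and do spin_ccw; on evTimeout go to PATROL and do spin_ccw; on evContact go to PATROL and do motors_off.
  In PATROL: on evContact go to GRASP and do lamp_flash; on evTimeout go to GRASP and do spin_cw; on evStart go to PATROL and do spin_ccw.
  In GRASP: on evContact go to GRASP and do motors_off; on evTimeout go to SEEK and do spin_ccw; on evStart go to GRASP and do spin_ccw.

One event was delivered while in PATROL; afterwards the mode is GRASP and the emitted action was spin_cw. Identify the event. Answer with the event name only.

try evTimeout: (PATROL, evTimeout) → (GRASP, spin_cw)  ← matches
try evStart: (PATROL, evStart) → (PATROL, spin_ccw)
try evContact: (PATROL, evContact) → (GRASP, lamp_flash)

evTimeout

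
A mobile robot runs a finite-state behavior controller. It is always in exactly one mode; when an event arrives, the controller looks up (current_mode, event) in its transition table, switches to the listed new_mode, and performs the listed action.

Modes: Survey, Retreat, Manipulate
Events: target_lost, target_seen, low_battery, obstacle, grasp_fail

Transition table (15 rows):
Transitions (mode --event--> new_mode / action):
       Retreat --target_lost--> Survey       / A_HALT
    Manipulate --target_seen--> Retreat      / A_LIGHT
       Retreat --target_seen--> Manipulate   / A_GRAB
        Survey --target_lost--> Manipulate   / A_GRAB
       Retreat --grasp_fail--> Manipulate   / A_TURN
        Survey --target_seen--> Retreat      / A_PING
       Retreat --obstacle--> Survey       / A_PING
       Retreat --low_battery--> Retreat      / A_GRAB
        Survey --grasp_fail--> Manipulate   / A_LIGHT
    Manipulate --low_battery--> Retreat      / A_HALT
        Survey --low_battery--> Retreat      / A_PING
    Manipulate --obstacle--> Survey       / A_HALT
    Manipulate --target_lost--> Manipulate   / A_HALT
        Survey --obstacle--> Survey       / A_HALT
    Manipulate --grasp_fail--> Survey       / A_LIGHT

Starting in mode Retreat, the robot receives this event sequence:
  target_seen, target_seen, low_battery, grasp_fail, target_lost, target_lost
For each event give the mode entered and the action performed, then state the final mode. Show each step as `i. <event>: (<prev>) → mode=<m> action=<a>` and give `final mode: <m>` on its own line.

1. target_seen: (Retreat) → mode=Manipulate action=A_GRAB
2. target_seen: (Manipulate) → mode=Retreat action=A_LIGHT
3. low_battery: (Retreat) → mode=Retreat action=A_GRAB
4. grasp_fail: (Retreat) → mode=Manipulate action=A_TURN
5. target_lost: (Manipulate) → mode=Manipulate action=A_HALT
6. target_lost: (Manipulate) → mode=Manipulate action=A_HALT

final mode: Manipulate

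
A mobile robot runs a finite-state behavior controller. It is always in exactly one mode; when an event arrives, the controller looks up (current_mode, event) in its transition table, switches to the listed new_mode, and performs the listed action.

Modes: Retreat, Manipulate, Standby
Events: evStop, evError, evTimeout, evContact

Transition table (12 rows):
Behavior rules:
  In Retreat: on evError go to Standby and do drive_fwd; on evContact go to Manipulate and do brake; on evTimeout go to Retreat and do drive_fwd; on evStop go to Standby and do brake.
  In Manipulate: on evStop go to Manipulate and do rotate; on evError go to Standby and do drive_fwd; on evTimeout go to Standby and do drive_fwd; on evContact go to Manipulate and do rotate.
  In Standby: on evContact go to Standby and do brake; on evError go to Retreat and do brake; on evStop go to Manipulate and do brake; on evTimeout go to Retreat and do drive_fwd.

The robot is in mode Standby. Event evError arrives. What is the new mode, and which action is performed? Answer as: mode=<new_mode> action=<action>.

current mode = Standby; filter table to that mode:
  (Standby, evContact) → (Standby, brake)
  (Standby, evError) → (Retreat, brake)  ← event matches
  (Standby, evStop) → (Manipulate, brake)
  (Standby, evTimeout) → (Retreat, drive_fwd)
event = evError selects (Retreat, brake)

mode=Retreat action=brake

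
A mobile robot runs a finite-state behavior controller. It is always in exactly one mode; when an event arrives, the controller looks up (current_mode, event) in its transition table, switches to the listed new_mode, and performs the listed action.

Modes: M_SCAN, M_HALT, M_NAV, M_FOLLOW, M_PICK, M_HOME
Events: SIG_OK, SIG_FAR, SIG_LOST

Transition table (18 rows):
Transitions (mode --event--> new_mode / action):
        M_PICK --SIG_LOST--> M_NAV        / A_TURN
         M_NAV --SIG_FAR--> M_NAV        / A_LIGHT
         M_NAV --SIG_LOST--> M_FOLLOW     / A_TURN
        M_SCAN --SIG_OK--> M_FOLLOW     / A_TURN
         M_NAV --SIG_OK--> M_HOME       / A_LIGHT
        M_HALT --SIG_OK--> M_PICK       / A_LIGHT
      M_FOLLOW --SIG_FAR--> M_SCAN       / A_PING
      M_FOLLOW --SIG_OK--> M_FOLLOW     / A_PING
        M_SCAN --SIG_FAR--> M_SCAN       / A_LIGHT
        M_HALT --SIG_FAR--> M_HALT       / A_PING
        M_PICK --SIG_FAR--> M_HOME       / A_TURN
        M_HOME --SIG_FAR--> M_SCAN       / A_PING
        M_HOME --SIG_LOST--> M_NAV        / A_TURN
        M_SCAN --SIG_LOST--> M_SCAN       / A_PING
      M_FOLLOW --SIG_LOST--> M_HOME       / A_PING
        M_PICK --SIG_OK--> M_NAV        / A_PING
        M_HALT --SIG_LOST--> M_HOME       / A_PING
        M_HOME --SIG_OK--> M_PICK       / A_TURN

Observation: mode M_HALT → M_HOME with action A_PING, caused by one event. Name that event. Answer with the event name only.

SIG_LOST

try SIG_OK: (M_HALT, SIG_OK) → (M_PICK, A_LIGHT)
try SIG_FAR: (M_HALT, SIG_FAR) → (M_HALT, A_PING)
try SIG_LOST: (M_HALT, SIG_LOST) → (M_HOME, A_PING)  ← matches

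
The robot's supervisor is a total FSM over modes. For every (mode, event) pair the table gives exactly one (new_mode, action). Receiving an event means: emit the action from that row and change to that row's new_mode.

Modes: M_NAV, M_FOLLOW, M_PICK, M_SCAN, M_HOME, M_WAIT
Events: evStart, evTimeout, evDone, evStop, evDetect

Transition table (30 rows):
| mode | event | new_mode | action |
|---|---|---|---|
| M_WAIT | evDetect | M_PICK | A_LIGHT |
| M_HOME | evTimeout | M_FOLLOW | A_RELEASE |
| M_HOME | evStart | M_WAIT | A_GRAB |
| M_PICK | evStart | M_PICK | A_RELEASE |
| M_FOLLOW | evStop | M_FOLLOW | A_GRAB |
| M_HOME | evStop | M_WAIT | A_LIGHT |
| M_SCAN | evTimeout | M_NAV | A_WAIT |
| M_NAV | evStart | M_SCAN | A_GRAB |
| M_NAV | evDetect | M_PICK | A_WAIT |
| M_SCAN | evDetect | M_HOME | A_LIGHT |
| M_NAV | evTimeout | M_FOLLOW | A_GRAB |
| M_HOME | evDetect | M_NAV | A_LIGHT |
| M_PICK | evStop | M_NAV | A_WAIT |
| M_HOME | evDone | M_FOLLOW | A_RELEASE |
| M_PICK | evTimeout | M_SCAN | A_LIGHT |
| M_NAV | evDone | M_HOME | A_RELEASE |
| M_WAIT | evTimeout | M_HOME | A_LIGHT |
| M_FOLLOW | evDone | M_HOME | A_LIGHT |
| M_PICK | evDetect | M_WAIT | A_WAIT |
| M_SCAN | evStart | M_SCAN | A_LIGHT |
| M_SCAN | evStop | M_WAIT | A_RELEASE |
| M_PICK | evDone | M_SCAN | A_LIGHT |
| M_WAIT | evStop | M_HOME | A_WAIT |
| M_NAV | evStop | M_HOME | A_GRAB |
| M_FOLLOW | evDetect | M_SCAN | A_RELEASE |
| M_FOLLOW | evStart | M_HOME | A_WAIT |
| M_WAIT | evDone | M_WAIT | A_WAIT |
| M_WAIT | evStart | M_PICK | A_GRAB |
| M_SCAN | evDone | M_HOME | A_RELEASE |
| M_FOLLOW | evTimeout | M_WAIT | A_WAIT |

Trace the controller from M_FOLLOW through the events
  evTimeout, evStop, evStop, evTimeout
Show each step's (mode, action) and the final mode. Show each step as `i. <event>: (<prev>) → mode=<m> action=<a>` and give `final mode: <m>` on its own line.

1. evTimeout: (M_FOLLOW) → mode=M_WAIT action=A_WAIT
2. evStop: (M_WAIT) → mode=M_HOME action=A_WAIT
3. evStop: (M_HOME) → mode=M_WAIT action=A_LIGHT
4. evTimeout: (M_WAIT) → mode=M_HOME action=A_LIGHT

final mode: M_HOME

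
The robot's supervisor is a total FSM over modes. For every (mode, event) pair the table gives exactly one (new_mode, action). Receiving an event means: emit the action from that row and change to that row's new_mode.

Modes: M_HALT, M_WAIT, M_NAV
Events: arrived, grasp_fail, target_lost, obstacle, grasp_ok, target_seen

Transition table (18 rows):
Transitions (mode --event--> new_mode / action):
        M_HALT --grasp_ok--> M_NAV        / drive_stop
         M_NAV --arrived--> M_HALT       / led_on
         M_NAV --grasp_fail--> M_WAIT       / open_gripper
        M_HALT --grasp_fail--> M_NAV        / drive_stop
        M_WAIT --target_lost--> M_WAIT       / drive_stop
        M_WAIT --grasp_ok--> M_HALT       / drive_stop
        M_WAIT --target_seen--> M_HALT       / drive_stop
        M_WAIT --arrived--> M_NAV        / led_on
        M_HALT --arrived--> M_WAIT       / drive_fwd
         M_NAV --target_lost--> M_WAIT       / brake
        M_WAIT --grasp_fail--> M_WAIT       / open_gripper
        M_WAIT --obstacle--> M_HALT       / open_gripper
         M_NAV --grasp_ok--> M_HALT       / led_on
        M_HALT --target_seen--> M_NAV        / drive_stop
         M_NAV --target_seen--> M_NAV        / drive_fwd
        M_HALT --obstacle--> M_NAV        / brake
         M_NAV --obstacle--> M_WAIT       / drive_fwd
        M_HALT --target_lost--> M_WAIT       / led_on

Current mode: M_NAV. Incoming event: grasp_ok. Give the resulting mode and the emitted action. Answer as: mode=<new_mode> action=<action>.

current mode = M_NAV; filter table to that mode:
  (M_NAV, arrived) → (M_HALT, led_on)
  (M_NAV, grasp_fail) → (M_WAIT, open_gripper)
  (M_NAV, target_lost) → (M_WAIT, brake)
  (M_NAV, grasp_ok) → (M_HALT, led_on)  ← event matches
  (M_NAV, target_seen) → (M_NAV, drive_fwd)
  (M_NAV, obstacle) → (M_WAIT, drive_fwd)
event = grasp_ok selects (M_HALT, led_on)

mode=M_HALT action=led_on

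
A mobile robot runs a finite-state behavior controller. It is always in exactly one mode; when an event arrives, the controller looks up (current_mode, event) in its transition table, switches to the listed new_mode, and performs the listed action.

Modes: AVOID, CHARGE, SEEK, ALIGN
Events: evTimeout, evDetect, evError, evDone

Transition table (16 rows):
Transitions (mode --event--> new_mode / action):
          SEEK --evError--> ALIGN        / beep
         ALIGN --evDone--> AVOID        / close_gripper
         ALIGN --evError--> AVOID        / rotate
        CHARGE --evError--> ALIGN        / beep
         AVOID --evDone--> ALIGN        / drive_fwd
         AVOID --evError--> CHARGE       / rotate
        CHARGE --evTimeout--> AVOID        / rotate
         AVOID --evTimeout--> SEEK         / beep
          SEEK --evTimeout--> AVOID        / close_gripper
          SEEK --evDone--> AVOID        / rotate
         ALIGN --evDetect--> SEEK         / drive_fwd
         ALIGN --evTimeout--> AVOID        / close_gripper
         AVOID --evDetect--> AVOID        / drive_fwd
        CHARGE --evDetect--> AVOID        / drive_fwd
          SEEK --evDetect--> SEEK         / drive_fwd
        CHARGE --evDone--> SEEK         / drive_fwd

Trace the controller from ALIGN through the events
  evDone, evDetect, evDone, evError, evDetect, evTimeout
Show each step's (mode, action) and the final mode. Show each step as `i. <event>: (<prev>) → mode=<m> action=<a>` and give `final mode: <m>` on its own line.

1. evDone: (ALIGN) → mode=AVOID action=close_gripper
2. evDetect: (AVOID) → mode=AVOID action=drive_fwd
3. evDone: (AVOID) → mode=ALIGN action=drive_fwd
4. evError: (ALIGN) → mode=AVOID action=rotate
5. evDetect: (AVOID) → mode=AVOID action=drive_fwd
6. evTimeout: (AVOID) → mode=SEEK action=beep

final mode: SEEK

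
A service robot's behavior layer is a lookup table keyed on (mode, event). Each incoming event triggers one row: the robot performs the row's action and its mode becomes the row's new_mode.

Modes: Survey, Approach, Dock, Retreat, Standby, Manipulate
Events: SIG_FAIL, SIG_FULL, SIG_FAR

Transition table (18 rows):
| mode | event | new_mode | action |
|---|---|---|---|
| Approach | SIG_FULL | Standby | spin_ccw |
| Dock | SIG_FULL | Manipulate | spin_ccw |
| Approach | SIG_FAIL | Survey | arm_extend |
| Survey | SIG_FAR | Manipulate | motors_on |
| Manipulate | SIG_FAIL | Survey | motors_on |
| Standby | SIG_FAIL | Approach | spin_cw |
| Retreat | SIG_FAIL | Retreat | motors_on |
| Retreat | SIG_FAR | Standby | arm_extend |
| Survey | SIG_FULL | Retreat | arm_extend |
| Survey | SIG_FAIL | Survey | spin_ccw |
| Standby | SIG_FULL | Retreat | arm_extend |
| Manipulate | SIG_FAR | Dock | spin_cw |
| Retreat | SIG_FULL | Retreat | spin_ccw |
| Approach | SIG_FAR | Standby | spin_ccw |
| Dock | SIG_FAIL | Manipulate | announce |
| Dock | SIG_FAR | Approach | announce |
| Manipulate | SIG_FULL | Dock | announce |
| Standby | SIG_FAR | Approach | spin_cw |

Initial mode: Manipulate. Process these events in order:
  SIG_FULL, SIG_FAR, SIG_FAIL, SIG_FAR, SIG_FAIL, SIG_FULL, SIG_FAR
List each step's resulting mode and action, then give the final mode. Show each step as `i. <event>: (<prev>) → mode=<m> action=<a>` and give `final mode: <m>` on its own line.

1. SIG_FULL: (Manipulate) → mode=Dock action=announce
2. SIG_FAR: (Dock) → mode=Approach action=announce
3. SIG_FAIL: (Approach) → mode=Survey action=arm_extend
4. SIG_FAR: (Survey) → mode=Manipulate action=motors_on
5. SIG_FAIL: (Manipulate) → mode=Survey action=motors_on
6. SIG_FULL: (Survey) → mode=Retreat action=arm_extend
7. SIG_FAR: (Retreat) → mode=Standby action=arm_extend

final mode: Standby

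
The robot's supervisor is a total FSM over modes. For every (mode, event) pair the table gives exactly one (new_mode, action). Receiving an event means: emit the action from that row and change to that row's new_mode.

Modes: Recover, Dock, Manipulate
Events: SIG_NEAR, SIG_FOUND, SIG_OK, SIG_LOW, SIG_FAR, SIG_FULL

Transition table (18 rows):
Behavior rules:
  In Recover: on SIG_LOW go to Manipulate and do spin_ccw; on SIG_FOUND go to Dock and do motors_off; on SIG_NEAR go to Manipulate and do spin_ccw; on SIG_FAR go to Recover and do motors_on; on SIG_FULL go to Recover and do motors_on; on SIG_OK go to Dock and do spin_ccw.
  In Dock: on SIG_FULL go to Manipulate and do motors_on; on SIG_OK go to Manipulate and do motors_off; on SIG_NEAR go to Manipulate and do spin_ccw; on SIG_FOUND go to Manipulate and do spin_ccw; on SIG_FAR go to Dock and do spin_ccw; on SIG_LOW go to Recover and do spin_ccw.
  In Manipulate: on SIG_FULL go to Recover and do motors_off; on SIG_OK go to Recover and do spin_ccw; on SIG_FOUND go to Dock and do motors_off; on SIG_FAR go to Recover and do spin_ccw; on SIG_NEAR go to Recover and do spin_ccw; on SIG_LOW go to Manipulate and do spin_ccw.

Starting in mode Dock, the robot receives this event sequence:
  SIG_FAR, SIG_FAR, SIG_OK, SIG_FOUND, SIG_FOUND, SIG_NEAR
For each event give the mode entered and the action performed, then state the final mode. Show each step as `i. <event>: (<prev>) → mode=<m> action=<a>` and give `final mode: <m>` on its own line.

1. SIG_FAR: (Dock) → mode=Dock action=spin_ccw
2. SIG_FAR: (Dock) → mode=Dock action=spin_ccw
3. SIG_OK: (Dock) → mode=Manipulate action=motors_off
4. SIG_FOUND: (Manipulate) → mode=Dock action=motors_off
5. SIG_FOUND: (Dock) → mode=Manipulate action=spin_ccw
6. SIG_NEAR: (Manipulate) → mode=Recover action=spin_ccw

final mode: Recover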